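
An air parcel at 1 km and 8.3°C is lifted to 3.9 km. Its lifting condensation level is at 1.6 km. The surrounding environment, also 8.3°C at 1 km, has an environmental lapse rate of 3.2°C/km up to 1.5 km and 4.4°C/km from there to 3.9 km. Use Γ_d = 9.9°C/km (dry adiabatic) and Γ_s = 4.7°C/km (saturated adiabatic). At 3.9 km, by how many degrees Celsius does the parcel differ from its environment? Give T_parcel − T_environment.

Parcel:
  Dry to 1600 m: -9.9 × 0.6 km = -5.94°C, so T = 2.36°C.
  Saturated to 3900 m: -4.7 × 2.3 km = -10.81°C, so T = -8.45°C.
Environment:
  Environment, lower layer to 1500 m: -3.2 × 0.5 km = -1.6°C, so T = 6.7°C.
  Environment, upper layer to 3900 m: -4.4 × 2.4 km = -10.56°C, so T = -3.86°C.
T_parcel − T_env = -8.45 − (-3.86) = -4.59°C

-4.59°C (parcel cooler than environment)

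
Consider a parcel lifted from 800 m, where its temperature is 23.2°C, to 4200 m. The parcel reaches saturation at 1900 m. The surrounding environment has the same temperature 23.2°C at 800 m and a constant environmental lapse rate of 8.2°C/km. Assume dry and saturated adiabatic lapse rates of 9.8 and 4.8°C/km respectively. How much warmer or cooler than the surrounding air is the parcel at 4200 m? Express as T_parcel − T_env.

Parcel:
  Dry to 1900 m: -9.8 × 1.1 km = -10.78°C, so T = 12.42°C.
  Saturated to 4200 m: -4.8 × 2.3 km = -11.04°C, so T = 1.38°C.
Environment:
  Environment to 4200 m: -8.2 × 3.4 km = -27.88°C, so T = -4.68°C.
T_parcel − T_env = 1.38 − (-4.68) = +6.06°C

+6.06°C (parcel warmer than environment)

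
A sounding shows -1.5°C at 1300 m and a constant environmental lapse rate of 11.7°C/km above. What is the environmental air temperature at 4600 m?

1300 → 4600 m (environmental, 11.7°C/km): ΔT = -11.7 × 3.3 = -38.61°C → T = -40.11°C

-40.11°C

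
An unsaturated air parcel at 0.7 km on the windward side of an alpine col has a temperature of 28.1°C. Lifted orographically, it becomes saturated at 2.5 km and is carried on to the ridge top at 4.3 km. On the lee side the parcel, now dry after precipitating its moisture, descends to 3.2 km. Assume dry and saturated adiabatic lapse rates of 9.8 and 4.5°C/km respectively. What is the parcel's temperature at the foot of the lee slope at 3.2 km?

13.14°C

700 → 2500 m (dry, 9.8°C/km): ΔT = -9.8 × 1.8 = -17.64°C → T = 10.46°C
2500 → 4300 m (saturated, 4.5°C/km): ΔT = -4.5 × 1.8 = -8.1°C → T = 2.36°C
4300 → 3200 m (dry descent, 9.8°C/km): ΔT = +9.8 × 1.1 = +10.78°C → T = 13.14°C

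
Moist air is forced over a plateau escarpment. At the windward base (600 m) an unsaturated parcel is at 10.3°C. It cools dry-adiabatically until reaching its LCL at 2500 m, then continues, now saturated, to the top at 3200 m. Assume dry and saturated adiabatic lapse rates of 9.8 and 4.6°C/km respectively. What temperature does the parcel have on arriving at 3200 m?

From 600 m to 2500 m (dry): cools by 9.8 × 1.9 = 18.62°C, giving -8.32°C.
From 2500 m to 3200 m (saturated): cools by 4.6 × 0.7 = 3.22°C, giving -11.54°C.

-11.54°C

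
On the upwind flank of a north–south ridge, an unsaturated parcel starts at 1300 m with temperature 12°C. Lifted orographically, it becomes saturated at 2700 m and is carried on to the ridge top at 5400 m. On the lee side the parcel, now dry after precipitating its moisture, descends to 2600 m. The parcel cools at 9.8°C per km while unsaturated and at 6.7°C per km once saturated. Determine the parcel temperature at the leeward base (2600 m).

From 1300 m to 2700 m (dry): cools by 9.8 × 1.4 = 13.72°C, giving -1.72°C.
From 2700 m to 5400 m (saturated): cools by 6.7 × 2.7 = 18.09°C, giving -19.81°C.
From 5400 m to 2600 m (dry descent): warms by 9.8 × 2.8 = 27.44°C, giving 7.63°C.

7.63°C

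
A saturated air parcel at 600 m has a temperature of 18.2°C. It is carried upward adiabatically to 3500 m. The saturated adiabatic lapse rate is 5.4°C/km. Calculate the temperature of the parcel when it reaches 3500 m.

600 → 3500 m (saturated adiabatic, 5.4°C/km): ΔT = -5.4 × 2.9 = -15.66°C → T = 2.54°C

2.54°C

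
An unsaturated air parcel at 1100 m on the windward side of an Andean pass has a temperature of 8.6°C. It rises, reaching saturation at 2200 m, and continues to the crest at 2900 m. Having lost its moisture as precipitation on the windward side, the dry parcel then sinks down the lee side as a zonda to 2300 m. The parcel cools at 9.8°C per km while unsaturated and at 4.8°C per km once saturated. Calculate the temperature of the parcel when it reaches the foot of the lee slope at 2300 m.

1100 → 2200 m (dry, 9.8°C/km): ΔT = -9.8 × 1.1 = -10.78°C → T = -2.18°C
2200 → 2900 m (saturated, 4.8°C/km): ΔT = -4.8 × 0.7 = -3.36°C → T = -5.54°C
2900 → 2300 m (dry descent, 9.8°C/km): ΔT = +9.8 × 0.6 = +5.88°C → T = 0.34°C

0.34°C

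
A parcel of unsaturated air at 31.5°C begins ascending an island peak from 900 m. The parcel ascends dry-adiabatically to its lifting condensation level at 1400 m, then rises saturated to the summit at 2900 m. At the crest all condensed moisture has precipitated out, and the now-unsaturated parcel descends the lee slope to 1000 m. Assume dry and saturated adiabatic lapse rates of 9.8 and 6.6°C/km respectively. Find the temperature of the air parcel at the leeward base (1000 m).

900–1400 m, dry: Δz = 0.5 km ⇒ ΔT = -4.9°C; T = 26.6°C
1400–2900 m, saturated: Δz = 1.5 km ⇒ ΔT = -9.9°C; T = 16.7°C
2900–1000 m, dry descent: Δz = 1.9 km ⇒ ΔT = +18.62°C; T = 35.32°C

35.32°C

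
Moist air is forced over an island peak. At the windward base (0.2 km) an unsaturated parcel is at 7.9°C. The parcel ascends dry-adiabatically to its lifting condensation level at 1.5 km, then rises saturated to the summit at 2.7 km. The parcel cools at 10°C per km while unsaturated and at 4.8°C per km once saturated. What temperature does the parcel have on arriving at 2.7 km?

-10.86°C

From 200 m to 1500 m (dry): cools by 10 × 1.3 = 13°C, giving -5.1°C.
From 1500 m to 2700 m (saturated): cools by 4.8 × 1.2 = 5.76°C, giving -10.86°C.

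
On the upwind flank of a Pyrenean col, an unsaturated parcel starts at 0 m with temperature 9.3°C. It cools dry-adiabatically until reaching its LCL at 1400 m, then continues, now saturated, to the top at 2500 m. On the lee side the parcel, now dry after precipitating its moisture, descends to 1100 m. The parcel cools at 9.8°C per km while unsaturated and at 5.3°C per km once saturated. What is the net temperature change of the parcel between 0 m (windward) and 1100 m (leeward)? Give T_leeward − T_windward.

Dry to 1400 m: -9.8 × 1.4 km = -13.72°C, so T = -4.42°C.
Saturated to 2500 m: -5.3 × 1.1 km = -5.83°C, so T = -10.25°C.
Dry descent to 1100 m: +9.8 × 1.4 km = +13.72°C, so T = 3.47°C.
Net change vs windward start: 3.47 − 9.3 = -5.83°C

-5.83°C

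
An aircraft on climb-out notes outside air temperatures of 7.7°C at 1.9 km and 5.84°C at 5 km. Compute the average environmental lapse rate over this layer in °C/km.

0.6°C/km

Γ = −ΔT/Δz = (7.7 − 5.84) / (5000 − 1900) m
  = 1.86°C / 3.1 km = 0.6°C/km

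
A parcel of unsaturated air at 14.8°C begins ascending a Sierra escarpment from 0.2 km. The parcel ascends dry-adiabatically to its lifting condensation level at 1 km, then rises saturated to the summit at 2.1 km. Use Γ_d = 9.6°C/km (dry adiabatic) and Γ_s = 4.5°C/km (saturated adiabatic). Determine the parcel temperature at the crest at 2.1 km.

2.17°C

200 → 1000 m (dry, 9.6°C/km): ΔT = -9.6 × 0.8 = -7.68°C → T = 7.12°C
1000 → 2100 m (saturated, 4.5°C/km): ΔT = -4.5 × 1.1 = -4.95°C → T = 2.17°C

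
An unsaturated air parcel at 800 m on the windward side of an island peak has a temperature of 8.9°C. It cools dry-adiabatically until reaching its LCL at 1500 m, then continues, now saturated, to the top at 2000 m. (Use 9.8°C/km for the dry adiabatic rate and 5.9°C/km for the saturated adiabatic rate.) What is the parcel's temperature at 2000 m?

800–1500 m, dry: Δz = 0.7 km ⇒ ΔT = -6.86°C; T = 2.04°C
1500–2000 m, saturated: Δz = 0.5 km ⇒ ΔT = -2.95°C; T = -0.91°C

-0.91°C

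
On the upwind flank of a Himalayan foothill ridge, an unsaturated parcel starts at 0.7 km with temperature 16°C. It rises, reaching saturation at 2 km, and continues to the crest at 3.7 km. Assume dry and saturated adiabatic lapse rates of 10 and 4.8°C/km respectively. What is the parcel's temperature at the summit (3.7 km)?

Dry to 2000 m: -10 × 1.3 km = -13°C, so T = 3°C.
Saturated to 3700 m: -4.8 × 1.7 km = -8.16°C, so T = -5.16°C.

-5.16°C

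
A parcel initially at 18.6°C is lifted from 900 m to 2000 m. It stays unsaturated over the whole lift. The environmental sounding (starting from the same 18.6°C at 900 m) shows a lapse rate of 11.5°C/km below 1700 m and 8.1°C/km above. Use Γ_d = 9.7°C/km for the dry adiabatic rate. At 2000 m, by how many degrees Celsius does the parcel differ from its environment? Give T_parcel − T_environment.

Parcel:
  900 → 2000 m (dry, 9.7°C/km): ΔT = -9.7 × 1.1 = -10.67°C → T = 7.93°C
Environment:
  900 → 1700 m (environment, lower layer, 11.5°C/km): ΔT = -11.5 × 0.8 = -9.2°C → T = 9.4°C
  1700 → 2000 m (environment, upper layer, 8.1°C/km): ΔT = -8.1 × 0.3 = -2.43°C → T = 6.97°C
T_parcel − T_env = 7.93 − 6.97 = +0.96°C

+0.96°C (parcel warmer than environment)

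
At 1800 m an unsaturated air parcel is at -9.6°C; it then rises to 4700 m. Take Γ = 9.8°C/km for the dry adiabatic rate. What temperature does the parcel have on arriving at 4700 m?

1800–4700 m, dry adiabatic: Δz = 2.9 km ⇒ ΔT = -28.42°C; T = -38.02°C

-38.02°C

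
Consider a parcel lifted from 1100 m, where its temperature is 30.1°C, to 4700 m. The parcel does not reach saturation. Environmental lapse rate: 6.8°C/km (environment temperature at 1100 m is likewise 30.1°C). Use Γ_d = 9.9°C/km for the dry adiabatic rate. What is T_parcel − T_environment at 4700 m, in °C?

-11.16°C (parcel cooler than environment)

Parcel:
  1100 → 4700 m (dry, 9.9°C/km): ΔT = -9.9 × 3.6 = -35.64°C → T = -5.54°C
Environment:
  1100 → 4700 m (environment, 6.8°C/km): ΔT = -6.8 × 3.6 = -24.48°C → T = 5.62°C
T_parcel − T_env = -5.54 − 5.62 = -11.16°C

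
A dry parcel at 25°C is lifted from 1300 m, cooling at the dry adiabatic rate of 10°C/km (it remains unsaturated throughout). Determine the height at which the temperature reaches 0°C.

3800 m

Height above start = (25 − 0) / 10 = 2.5 km
Altitude = 1300 m + 2500 m = 3800 m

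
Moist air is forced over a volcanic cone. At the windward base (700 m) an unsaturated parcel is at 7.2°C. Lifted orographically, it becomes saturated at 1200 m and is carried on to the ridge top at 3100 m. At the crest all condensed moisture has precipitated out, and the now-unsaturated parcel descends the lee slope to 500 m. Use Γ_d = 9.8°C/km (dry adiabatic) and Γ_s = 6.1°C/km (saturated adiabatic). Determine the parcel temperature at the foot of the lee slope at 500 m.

16.19°C

From 700 m to 1200 m (dry): cools by 9.8 × 0.5 = 4.9°C, giving 2.3°C.
From 1200 m to 3100 m (saturated): cools by 6.1 × 1.9 = 11.59°C, giving -9.29°C.
From 3100 m to 500 m (dry descent): warms by 9.8 × 2.6 = 25.48°C, giving 16.19°C.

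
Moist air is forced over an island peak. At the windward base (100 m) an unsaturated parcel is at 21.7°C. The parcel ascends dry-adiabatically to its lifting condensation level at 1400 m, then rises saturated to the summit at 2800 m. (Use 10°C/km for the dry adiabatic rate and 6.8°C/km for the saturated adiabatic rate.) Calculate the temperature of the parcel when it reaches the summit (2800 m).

-0.82°C

Dry to 1400 m: -10 × 1.3 km = -13°C, so T = 8.7°C.
Saturated to 2800 m: -6.8 × 1.4 km = -9.52°C, so T = -0.82°C.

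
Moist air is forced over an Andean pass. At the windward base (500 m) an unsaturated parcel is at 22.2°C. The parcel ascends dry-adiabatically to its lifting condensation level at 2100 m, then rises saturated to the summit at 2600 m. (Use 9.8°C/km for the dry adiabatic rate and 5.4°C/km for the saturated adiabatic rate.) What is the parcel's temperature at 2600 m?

500–2100 m, dry: Δz = 1.6 km ⇒ ΔT = -15.68°C; T = 6.52°C
2100–2600 m, saturated: Δz = 0.5 km ⇒ ΔT = -2.7°C; T = 3.82°C

3.82°C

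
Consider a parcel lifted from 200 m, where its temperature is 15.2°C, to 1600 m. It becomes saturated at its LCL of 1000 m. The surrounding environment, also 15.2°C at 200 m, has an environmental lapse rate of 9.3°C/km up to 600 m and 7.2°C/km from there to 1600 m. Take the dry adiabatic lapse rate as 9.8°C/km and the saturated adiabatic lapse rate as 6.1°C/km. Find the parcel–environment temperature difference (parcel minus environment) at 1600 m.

Parcel:
  200 → 1000 m (dry, 9.8°C/km): ΔT = -9.8 × 0.8 = -7.84°C → T = 7.36°C
  1000 → 1600 m (saturated, 6.1°C/km): ΔT = -6.1 × 0.6 = -3.66°C → T = 3.7°C
Environment:
  200 → 600 m (environment, lower layer, 9.3°C/km): ΔT = -9.3 × 0.4 = -3.72°C → T = 11.48°C
  600 → 1600 m (environment, upper layer, 7.2°C/km): ΔT = -7.2 × 1 = -7.2°C → T = 4.28°C
T_parcel − T_env = 3.7 − 4.28 = -0.58°C

-0.58°C (parcel cooler than environment)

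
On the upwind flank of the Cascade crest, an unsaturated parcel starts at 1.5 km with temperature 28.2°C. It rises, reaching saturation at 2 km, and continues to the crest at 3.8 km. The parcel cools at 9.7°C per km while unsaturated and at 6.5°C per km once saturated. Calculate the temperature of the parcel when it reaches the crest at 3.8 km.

1500–2000 m, dry: Δz = 0.5 km ⇒ ΔT = -4.85°C; T = 23.35°C
2000–3800 m, saturated: Δz = 1.8 km ⇒ ΔT = -11.7°C; T = 11.65°C

11.65°C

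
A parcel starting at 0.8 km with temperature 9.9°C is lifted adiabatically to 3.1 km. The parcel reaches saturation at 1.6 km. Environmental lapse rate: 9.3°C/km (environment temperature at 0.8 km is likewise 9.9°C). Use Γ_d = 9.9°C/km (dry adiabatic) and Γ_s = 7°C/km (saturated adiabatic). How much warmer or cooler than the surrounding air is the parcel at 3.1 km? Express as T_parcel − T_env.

+2.97°C (parcel warmer than environment)

Parcel:
  800 → 1600 m (dry, 9.9°C/km): ΔT = -9.9 × 0.8 = -7.92°C → T = 1.98°C
  1600 → 3100 m (saturated, 7°C/km): ΔT = -7 × 1.5 = -10.5°C → T = -8.52°C
Environment:
  800 → 3100 m (environment, 9.3°C/km): ΔT = -9.3 × 2.3 = -21.39°C → T = -11.49°C
T_parcel − T_env = -8.52 − (-11.49) = +2.97°C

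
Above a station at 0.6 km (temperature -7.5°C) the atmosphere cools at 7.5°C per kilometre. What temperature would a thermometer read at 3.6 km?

600–3600 m, environmental: Δz = 3 km ⇒ ΔT = -22.5°C; T = -30°C

-30°C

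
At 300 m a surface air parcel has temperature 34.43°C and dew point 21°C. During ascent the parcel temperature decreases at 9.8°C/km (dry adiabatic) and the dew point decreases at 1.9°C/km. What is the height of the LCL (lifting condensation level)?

T and T_d converge at 9.8 − 1.9 = 7.9°C per km
Height above start = (34.43 − 21) / 7.9 = 1.7 km
LCL altitude = 300 m + 1700 m = 2000 m

2000 m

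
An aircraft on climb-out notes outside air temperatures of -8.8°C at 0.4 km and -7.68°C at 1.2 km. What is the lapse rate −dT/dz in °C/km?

-1.4°C/km

Γ = −ΔT/Δz = (-8.8 − (-7.68)) / (1200 − 400) m
  = -1.12°C / 0.8 km = -1.4°C/km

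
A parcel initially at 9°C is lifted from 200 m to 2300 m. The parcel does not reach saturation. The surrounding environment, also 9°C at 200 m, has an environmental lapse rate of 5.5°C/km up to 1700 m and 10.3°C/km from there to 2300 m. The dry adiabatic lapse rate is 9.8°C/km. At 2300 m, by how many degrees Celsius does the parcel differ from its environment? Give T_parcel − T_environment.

Parcel:
  200–2300 m, dry: Δz = 2.1 km ⇒ ΔT = -20.58°C; T = -11.58°C
Environment:
  200–1700 m, environment, lower layer: Δz = 1.5 km ⇒ ΔT = -8.25°C; T = 0.75°C
  1700–2300 m, environment, upper layer: Δz = 0.6 km ⇒ ΔT = -6.18°C; T = -5.43°C
T_parcel − T_env = -11.58 − (-5.43) = -6.15°C

-6.15°C (parcel cooler than environment)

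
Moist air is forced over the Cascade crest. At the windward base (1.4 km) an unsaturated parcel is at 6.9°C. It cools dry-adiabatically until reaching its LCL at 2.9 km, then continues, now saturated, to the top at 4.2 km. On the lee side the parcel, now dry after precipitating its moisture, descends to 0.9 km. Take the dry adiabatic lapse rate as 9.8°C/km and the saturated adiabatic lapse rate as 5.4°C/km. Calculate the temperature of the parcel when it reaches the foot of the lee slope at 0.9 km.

17.52°C

1400 → 2900 m (dry, 9.8°C/km): ΔT = -9.8 × 1.5 = -14.7°C → T = -7.8°C
2900 → 4200 m (saturated, 5.4°C/km): ΔT = -5.4 × 1.3 = -7.02°C → T = -14.82°C
4200 → 900 m (dry descent, 9.8°C/km): ΔT = +9.8 × 3.3 = +32.34°C → T = 17.52°C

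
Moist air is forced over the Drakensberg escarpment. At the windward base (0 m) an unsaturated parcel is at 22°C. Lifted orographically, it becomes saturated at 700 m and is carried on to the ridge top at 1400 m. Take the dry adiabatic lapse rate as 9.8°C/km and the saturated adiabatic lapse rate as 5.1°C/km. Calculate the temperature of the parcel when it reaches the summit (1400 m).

0 → 700 m (dry, 9.8°C/km): ΔT = -9.8 × 0.7 = -6.86°C → T = 15.14°C
700 → 1400 m (saturated, 5.1°C/km): ΔT = -5.1 × 0.7 = -3.57°C → T = 11.57°C

11.57°C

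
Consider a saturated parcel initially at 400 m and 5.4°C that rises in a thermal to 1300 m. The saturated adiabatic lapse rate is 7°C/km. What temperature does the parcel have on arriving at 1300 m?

From 400 m to 1300 m (saturated adiabatic): cools by 7 × 0.9 = 6.3°C, giving -0.9°C.

-0.9°C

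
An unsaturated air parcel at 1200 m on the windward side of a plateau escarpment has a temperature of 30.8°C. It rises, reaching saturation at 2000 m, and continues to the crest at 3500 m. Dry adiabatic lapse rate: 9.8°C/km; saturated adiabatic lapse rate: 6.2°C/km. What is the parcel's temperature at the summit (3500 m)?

13.66°C

1200 → 2000 m (dry, 9.8°C/km): ΔT = -9.8 × 0.8 = -7.84°C → T = 22.96°C
2000 → 3500 m (saturated, 6.2°C/km): ΔT = -6.2 × 1.5 = -9.3°C → T = 13.66°C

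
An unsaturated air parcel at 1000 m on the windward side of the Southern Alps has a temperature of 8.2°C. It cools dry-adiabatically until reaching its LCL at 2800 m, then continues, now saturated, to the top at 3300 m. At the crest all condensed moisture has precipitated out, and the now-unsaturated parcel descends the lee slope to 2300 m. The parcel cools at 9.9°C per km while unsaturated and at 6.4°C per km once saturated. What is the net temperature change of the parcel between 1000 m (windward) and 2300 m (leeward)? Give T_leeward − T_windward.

-11.12°C

1000 → 2800 m (dry, 9.9°C/km): ΔT = -9.9 × 1.8 = -17.82°C → T = -9.62°C
2800 → 3300 m (saturated, 6.4°C/km): ΔT = -6.4 × 0.5 = -3.2°C → T = -12.82°C
3300 → 2300 m (dry descent, 9.9°C/km): ΔT = +9.9 × 1 = +9.9°C → T = -2.92°C
Net change vs windward start: -2.92 − 8.2 = -11.12°C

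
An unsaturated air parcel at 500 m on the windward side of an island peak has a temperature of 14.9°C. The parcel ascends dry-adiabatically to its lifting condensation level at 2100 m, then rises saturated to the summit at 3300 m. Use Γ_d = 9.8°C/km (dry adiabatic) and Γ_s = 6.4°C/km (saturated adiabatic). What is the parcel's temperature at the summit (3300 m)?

-8.46°C

From 500 m to 2100 m (dry): cools by 9.8 × 1.6 = 15.68°C, giving -0.78°C.
From 2100 m to 3300 m (saturated): cools by 6.4 × 1.2 = 7.68°C, giving -8.46°C.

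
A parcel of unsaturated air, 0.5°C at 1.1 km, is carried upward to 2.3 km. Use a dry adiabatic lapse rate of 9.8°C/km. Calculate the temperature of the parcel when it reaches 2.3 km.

-11.26°C

1100 → 2300 m (dry adiabatic, 9.8°C/km): ΔT = -9.8 × 1.2 = -11.76°C → T = -11.26°C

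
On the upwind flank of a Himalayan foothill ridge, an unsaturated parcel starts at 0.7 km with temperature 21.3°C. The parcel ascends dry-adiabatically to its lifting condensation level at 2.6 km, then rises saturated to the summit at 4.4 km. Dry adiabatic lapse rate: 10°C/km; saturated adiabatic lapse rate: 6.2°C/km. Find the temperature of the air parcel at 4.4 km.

700 → 2600 m (dry, 10°C/km): ΔT = -10 × 1.9 = -19°C → T = 2.3°C
2600 → 4400 m (saturated, 6.2°C/km): ΔT = -6.2 × 1.8 = -11.16°C → T = -8.86°C

-8.86°C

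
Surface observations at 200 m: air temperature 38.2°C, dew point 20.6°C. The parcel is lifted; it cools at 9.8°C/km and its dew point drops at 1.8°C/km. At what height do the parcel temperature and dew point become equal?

T and T_d converge at 9.8 − 1.8 = 8°C per km
Height above start = (38.2 − 20.6) / 8 = 2.2 km
LCL altitude = 200 m + 2200 m = 2400 m

2400 m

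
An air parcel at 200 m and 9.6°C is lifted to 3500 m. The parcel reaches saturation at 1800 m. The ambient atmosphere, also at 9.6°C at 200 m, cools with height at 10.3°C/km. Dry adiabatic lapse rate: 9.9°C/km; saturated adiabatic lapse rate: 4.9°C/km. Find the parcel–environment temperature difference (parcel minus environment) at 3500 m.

Parcel:
  200–1800 m, dry: Δz = 1.6 km ⇒ ΔT = -15.84°C; T = -6.24°C
  1800–3500 m, saturated: Δz = 1.7 km ⇒ ΔT = -8.33°C; T = -14.57°C
Environment:
  200–3500 m, environment: Δz = 3.3 km ⇒ ΔT = -33.99°C; T = -24.39°C
T_parcel − T_env = -14.57 − (-24.39) = +9.82°C

+9.82°C (parcel warmer than environment)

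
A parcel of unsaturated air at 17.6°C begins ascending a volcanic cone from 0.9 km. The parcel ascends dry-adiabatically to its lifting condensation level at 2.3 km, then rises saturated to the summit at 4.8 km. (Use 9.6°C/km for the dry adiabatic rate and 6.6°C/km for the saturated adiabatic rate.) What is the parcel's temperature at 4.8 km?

From 900 m to 2300 m (dry): cools by 9.6 × 1.4 = 13.44°C, giving 4.16°C.
From 2300 m to 4800 m (saturated): cools by 6.6 × 2.5 = 16.5°C, giving -12.34°C.

-12.34°C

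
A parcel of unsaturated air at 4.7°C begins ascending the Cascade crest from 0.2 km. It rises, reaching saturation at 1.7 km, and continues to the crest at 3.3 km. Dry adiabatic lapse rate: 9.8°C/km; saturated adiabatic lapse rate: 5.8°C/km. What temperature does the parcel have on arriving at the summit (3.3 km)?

-19.28°C

200–1700 m, dry: Δz = 1.5 km ⇒ ΔT = -14.7°C; T = -10°C
1700–3300 m, saturated: Δz = 1.6 km ⇒ ΔT = -9.28°C; T = -19.28°C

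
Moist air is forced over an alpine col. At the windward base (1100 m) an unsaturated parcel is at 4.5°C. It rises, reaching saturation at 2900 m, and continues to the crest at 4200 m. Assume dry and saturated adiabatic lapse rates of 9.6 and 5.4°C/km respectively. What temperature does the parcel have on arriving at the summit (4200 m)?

-19.8°C

From 1100 m to 2900 m (dry): cools by 9.6 × 1.8 = 17.28°C, giving -12.78°C.
From 2900 m to 4200 m (saturated): cools by 5.4 × 1.3 = 7.02°C, giving -19.8°C.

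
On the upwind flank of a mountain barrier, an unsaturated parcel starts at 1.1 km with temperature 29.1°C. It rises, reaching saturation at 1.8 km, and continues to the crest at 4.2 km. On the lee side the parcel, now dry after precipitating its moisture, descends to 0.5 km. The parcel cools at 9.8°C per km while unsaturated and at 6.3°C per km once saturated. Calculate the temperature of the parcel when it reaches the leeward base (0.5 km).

43.38°C

1100–1800 m, dry: Δz = 0.7 km ⇒ ΔT = -6.86°C; T = 22.24°C
1800–4200 m, saturated: Δz = 2.4 km ⇒ ΔT = -15.12°C; T = 7.12°C
4200–500 m, dry descent: Δz = 3.7 km ⇒ ΔT = +36.26°C; T = 43.38°C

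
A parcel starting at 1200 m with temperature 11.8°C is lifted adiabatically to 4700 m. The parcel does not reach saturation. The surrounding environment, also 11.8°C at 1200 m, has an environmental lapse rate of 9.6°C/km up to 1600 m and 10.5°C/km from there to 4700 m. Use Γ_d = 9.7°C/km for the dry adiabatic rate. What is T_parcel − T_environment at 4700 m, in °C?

Parcel:
  1200–4700 m, dry: Δz = 3.5 km ⇒ ΔT = -33.95°C; T = -22.15°C
Environment:
  1200–1600 m, environment, lower layer: Δz = 0.4 km ⇒ ΔT = -3.84°C; T = 7.96°C
  1600–4700 m, environment, upper layer: Δz = 3.1 km ⇒ ΔT = -32.55°C; T = -24.59°C
T_parcel − T_env = -22.15 − (-24.59) = +2.44°C

+2.44°C (parcel warmer than environment)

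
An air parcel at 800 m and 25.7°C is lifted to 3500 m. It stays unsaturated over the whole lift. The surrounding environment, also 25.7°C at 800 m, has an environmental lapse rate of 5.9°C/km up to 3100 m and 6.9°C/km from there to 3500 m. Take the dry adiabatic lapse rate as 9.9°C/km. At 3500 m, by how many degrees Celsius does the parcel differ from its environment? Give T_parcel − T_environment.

-10.4°C (parcel cooler than environment)

Parcel:
  800–3500 m, dry: Δz = 2.7 km ⇒ ΔT = -26.73°C; T = -1.03°C
Environment:
  800–3100 m, environment, lower layer: Δz = 2.3 km ⇒ ΔT = -13.57°C; T = 12.13°C
  3100–3500 m, environment, upper layer: Δz = 0.4 km ⇒ ΔT = -2.76°C; T = 9.37°C
T_parcel − T_env = -1.03 − 9.37 = -10.4°C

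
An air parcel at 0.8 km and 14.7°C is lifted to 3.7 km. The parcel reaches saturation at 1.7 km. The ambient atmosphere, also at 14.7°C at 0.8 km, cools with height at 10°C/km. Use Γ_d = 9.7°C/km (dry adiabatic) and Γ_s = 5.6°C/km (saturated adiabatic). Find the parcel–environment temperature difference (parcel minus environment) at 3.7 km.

Parcel:
  800–1700 m, dry: Δz = 0.9 km ⇒ ΔT = -8.73°C; T = 5.97°C
  1700–3700 m, saturated: Δz = 2 km ⇒ ΔT = -11.2°C; T = -5.23°C
Environment:
  800–3700 m, environment: Δz = 2.9 km ⇒ ΔT = -29°C; T = -14.3°C
T_parcel − T_env = -5.23 − (-14.3) = +9.07°C

+9.07°C (parcel warmer than environment)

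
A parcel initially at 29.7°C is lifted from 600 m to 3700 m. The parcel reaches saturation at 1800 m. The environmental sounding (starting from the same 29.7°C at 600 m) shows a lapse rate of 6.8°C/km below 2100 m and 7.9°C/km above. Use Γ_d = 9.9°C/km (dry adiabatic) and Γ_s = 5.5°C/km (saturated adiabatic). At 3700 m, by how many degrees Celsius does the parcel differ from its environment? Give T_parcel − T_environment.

+0.51°C (parcel warmer than environment)

Parcel:
  Dry to 1800 m: -9.9 × 1.2 km = -11.88°C, so T = 17.82°C.
  Saturated to 3700 m: -5.5 × 1.9 km = -10.45°C, so T = 7.37°C.
Environment:
  Environment, lower layer to 2100 m: -6.8 × 1.5 km = -10.2°C, so T = 19.5°C.
  Environment, upper layer to 3700 m: -7.9 × 1.6 km = -12.64°C, so T = 6.86°C.
T_parcel − T_env = 7.37 − 6.86 = +0.51°C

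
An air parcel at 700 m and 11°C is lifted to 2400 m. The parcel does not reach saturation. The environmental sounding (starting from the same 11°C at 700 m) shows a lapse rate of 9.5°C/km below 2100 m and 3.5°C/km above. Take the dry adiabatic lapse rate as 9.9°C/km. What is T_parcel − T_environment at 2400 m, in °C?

Parcel:
  Dry to 2400 m: -9.9 × 1.7 km = -16.83°C, so T = -5.83°C.
Environment:
  Environment, lower layer to 2100 m: -9.5 × 1.4 km = -13.3°C, so T = -2.3°C.
  Environment, upper layer to 2400 m: -3.5 × 0.3 km = -1.05°C, so T = -3.35°C.
T_parcel − T_env = -5.83 − (-3.35) = -2.48°C

-2.48°C (parcel cooler than environment)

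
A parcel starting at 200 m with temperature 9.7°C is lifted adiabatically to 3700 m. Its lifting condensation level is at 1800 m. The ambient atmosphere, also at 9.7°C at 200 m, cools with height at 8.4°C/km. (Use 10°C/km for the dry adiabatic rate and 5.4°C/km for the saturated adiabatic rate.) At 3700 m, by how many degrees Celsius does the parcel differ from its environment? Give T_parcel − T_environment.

Parcel:
  200 → 1800 m (dry, 10°C/km): ΔT = -10 × 1.6 = -16°C → T = -6.3°C
  1800 → 3700 m (saturated, 5.4°C/km): ΔT = -5.4 × 1.9 = -10.26°C → T = -16.56°C
Environment:
  200 → 3700 m (environment, 8.4°C/km): ΔT = -8.4 × 3.5 = -29.4°C → T = -19.7°C
T_parcel − T_env = -16.56 − (-19.7) = +3.14°C

+3.14°C (parcel warmer than environment)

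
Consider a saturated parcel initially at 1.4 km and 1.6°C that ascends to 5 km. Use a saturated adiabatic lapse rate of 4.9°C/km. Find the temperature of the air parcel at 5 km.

From 1400 m to 5000 m (saturated adiabatic): cools by 4.9 × 3.6 = 17.64°C, giving -16.04°C.

-16.04°C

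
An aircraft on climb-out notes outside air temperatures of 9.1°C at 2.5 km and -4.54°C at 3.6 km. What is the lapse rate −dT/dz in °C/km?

Γ = −ΔT/Δz = (9.1 − (-4.54)) / (3600 − 2500) m
  = 13.64°C / 1.1 km = 12.4°C/km

12.4°C/km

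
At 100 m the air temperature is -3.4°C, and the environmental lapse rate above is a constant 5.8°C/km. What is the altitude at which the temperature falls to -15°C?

2100 m

Height above start = (-3.4 − (-15)) / 5.8 = 2 km
Altitude = 100 m + 2000 m = 2100 m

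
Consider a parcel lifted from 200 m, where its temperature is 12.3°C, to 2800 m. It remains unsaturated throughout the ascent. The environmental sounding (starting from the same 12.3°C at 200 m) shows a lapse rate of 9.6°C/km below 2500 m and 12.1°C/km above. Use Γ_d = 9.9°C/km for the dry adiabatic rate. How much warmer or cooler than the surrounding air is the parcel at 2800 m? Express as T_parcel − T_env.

-0.03°C (parcel cooler than environment)

Parcel:
  Dry to 2800 m: -9.9 × 2.6 km = -25.74°C, so T = -13.44°C.
Environment:
  Environment, lower layer to 2500 m: -9.6 × 2.3 km = -22.08°C, so T = -9.78°C.
  Environment, upper layer to 2800 m: -12.1 × 0.3 km = -3.63°C, so T = -13.41°C.
T_parcel − T_env = -13.44 − (-13.41) = -0.03°C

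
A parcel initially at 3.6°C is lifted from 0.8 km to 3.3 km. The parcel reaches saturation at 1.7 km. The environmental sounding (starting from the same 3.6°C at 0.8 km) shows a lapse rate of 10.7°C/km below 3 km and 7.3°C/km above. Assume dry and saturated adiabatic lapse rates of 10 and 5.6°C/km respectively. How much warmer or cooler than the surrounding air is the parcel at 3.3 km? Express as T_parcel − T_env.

+7.77°C (parcel warmer than environment)

Parcel:
  800–1700 m, dry: Δz = 0.9 km ⇒ ΔT = -9°C; T = -5.4°C
  1700–3300 m, saturated: Δz = 1.6 km ⇒ ΔT = -8.96°C; T = -14.36°C
Environment:
  800–3000 m, environment, lower layer: Δz = 2.2 km ⇒ ΔT = -23.54°C; T = -19.94°C
  3000–3300 m, environment, upper layer: Δz = 0.3 km ⇒ ΔT = -2.19°C; T = -22.13°C
T_parcel − T_env = -14.36 − (-22.13) = +7.77°C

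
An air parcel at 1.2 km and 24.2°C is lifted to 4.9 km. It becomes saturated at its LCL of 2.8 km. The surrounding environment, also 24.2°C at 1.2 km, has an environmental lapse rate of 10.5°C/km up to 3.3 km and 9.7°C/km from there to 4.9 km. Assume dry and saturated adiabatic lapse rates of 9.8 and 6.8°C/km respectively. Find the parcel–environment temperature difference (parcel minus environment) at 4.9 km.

+7.61°C (parcel warmer than environment)

Parcel:
  From 1200 m to 2800 m (dry): cools by 9.8 × 1.6 = 15.68°C, giving 8.52°C.
  From 2800 m to 4900 m (saturated): cools by 6.8 × 2.1 = 14.28°C, giving -5.76°C.
Environment:
  From 1200 m to 3300 m (environment, lower layer): cools by 10.5 × 2.1 = 22.05°C, giving 2.15°C.
  From 3300 m to 4900 m (environment, upper layer): cools by 9.7 × 1.6 = 15.52°C, giving -13.37°C.
T_parcel − T_env = -5.76 − (-13.37) = +7.61°C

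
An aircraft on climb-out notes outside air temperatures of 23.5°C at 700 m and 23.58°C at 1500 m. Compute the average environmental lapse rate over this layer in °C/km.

-0.1°C/km

Γ = −ΔT/Δz = (23.5 − 23.58) / (1500 − 700) m
  = -0.08°C / 0.8 km = -0.1°C/km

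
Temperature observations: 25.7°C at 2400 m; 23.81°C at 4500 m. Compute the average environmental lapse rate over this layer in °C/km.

0.9°C/km

Γ = −ΔT/Δz = (25.7 − 23.81) / (4500 − 2400) m
  = 1.89°C / 2.1 km = 0.9°C/km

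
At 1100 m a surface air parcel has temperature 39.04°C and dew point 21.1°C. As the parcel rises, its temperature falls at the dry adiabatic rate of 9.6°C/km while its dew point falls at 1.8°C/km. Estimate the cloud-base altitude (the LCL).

3400 m

T and T_d converge at 9.6 − 1.8 = 7.8°C per km
Height above start = (39.04 − 21.1) / 7.8 = 2.3 km
LCL altitude = 1100 m + 2300 m = 3400 m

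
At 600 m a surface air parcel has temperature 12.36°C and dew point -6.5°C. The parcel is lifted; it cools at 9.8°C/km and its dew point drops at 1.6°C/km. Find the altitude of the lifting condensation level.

2900 m

T and T_d converge at 9.8 − 1.6 = 8.2°C per km
Height above start = (12.36 − (-6.5)) / 8.2 = 2.3 km
LCL altitude = 600 m + 2300 m = 2900 m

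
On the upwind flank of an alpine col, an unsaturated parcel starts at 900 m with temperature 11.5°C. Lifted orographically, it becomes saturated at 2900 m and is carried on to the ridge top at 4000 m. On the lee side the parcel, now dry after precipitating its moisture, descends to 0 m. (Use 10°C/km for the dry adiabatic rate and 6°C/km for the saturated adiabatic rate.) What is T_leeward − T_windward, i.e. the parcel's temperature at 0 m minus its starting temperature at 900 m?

From 900 m to 2900 m (dry): cools by 10 × 2 = 20°C, giving -8.5°C.
From 2900 m to 4000 m (saturated): cools by 6 × 1.1 = 6.6°C, giving -15.1°C.
From 4000 m to 0 m (dry descent): warms by 10 × 4 = 40°C, giving 24.9°C.
Net change vs windward start: 24.9 − 11.5 = +13.4°C

+13.4°C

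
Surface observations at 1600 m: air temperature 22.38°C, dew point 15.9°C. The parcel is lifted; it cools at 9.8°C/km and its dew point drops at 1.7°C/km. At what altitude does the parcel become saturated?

2400 m

T and T_d converge at 9.8 − 1.7 = 8.1°C per km
Height above start = (22.38 − 15.9) / 8.1 = 0.8 km
LCL altitude = 1600 m + 800 m = 2400 m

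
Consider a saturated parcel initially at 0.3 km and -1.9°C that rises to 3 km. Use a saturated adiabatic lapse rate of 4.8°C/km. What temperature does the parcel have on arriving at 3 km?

-14.86°C

From 300 m to 3000 m (saturated adiabatic): cools by 4.8 × 2.7 = 12.96°C, giving -14.86°C.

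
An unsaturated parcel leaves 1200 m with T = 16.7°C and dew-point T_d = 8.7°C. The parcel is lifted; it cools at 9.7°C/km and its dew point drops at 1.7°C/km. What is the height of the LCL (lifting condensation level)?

2200 m

T and T_d converge at 9.7 − 1.7 = 8°C per km
Height above start = (16.7 − 8.7) / 8 = 1 km
LCL altitude = 1200 m + 1000 m = 2200 m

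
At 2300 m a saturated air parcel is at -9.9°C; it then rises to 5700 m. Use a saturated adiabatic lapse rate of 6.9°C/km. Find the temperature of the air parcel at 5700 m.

2300 → 5700 m (saturated adiabatic, 6.9°C/km): ΔT = -6.9 × 3.4 = -23.46°C → T = -33.36°C

-33.36°C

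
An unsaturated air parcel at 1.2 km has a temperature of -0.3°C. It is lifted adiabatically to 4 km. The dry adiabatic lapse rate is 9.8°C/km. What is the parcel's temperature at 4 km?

1200–4000 m, dry adiabatic: Δz = 2.8 km ⇒ ΔT = -27.44°C; T = -27.74°C

-27.74°C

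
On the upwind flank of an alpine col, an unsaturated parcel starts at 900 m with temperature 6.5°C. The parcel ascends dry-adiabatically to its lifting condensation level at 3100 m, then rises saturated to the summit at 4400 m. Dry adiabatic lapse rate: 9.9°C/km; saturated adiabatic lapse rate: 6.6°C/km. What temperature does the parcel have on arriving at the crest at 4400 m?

-23.86°C

900–3100 m, dry: Δz = 2.2 km ⇒ ΔT = -21.78°C; T = -15.28°C
3100–4400 m, saturated: Δz = 1.3 km ⇒ ΔT = -8.58°C; T = -23.86°C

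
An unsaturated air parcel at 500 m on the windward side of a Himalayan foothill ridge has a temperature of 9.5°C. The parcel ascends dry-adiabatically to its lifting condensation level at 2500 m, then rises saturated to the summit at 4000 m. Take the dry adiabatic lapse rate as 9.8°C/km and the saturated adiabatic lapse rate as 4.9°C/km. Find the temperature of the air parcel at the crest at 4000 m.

-17.45°C

From 500 m to 2500 m (dry): cools by 9.8 × 2 = 19.6°C, giving -10.1°C.
From 2500 m to 4000 m (saturated): cools by 4.9 × 1.5 = 7.35°C, giving -17.45°C.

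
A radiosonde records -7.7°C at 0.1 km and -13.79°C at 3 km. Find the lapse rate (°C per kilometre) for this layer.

2.1°C/km

Γ = −ΔT/Δz = (-7.7 − (-13.79)) / (3000 − 100) m
  = 6.09°C / 2.9 km = 2.1°C/km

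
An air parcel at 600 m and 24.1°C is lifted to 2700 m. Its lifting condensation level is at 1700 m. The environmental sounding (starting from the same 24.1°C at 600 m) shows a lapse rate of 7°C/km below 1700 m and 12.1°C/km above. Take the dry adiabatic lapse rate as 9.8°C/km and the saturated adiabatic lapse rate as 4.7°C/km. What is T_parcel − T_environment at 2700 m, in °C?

Parcel:
  600 → 1700 m (dry, 9.8°C/km): ΔT = -9.8 × 1.1 = -10.78°C → T = 13.32°C
  1700 → 2700 m (saturated, 4.7°C/km): ΔT = -4.7 × 1 = -4.7°C → T = 8.62°C
Environment:
  600 → 1700 m (environment, lower layer, 7°C/km): ΔT = -7 × 1.1 = -7.7°C → T = 16.4°C
  1700 → 2700 m (environment, upper layer, 12.1°C/km): ΔT = -12.1 × 1 = -12.1°C → T = 4.3°C
T_parcel − T_env = 8.62 − 4.3 = +4.32°C

+4.32°C (parcel warmer than environment)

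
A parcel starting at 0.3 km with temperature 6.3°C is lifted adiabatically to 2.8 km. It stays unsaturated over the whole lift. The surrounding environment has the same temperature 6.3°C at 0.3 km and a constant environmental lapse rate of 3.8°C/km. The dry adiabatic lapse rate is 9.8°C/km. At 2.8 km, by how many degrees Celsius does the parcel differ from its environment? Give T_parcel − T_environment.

Parcel:
  300–2800 m, dry: Δz = 2.5 km ⇒ ΔT = -24.5°C; T = -18.2°C
Environment:
  300–2800 m, environment: Δz = 2.5 km ⇒ ΔT = -9.5°C; T = -3.2°C
T_parcel − T_env = -18.2 − (-3.2) = -15°C

-15°C (parcel cooler than environment)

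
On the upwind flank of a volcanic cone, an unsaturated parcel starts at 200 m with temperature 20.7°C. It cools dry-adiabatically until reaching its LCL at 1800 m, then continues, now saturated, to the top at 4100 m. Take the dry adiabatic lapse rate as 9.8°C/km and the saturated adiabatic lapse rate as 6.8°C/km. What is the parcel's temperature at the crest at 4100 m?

From 200 m to 1800 m (dry): cools by 9.8 × 1.6 = 15.68°C, giving 5.02°C.
From 1800 m to 4100 m (saturated): cools by 6.8 × 2.3 = 15.64°C, giving -10.62°C.

-10.62°C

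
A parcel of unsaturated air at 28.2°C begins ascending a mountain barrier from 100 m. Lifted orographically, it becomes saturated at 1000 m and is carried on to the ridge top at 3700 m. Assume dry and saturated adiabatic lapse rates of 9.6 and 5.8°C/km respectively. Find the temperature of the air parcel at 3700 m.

From 100 m to 1000 m (dry): cools by 9.6 × 0.9 = 8.64°C, giving 19.56°C.
From 1000 m to 3700 m (saturated): cools by 5.8 × 2.7 = 15.66°C, giving 3.9°C.

3.9°C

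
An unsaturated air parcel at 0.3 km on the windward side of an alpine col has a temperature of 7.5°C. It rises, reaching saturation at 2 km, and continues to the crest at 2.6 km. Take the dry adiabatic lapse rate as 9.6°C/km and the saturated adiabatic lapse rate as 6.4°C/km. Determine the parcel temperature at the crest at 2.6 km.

-12.66°C

300–2000 m, dry: Δz = 1.7 km ⇒ ΔT = -16.32°C; T = -8.82°C
2000–2600 m, saturated: Δz = 0.6 km ⇒ ΔT = -3.84°C; T = -12.66°C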